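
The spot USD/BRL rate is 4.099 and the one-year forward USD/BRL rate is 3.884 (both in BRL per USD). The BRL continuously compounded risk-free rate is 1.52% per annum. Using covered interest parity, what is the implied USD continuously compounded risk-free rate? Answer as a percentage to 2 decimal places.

F = S·e^((r_BRL − r_USD)T) ⇒ r_USD = r_BRL − ln(F/S)/T
ln(3.884/4.099) = -0.053877; /(12/12) = -0.053877
r_USD = 0.0152 + 0.053877 = 0.069077
r_USD = 6.91%

6.91%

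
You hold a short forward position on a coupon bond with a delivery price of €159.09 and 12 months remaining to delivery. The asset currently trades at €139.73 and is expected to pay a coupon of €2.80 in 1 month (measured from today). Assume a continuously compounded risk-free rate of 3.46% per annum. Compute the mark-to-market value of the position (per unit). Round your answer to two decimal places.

€16.74

PV(remaining coupons) I = 2.80·e^(−0.0346·1/12) = 2.7919
Current forward F = (S − I)·e^(rT) = (139.73 − 2.7919)·e^(0.0346·12/12) = 136.9381 × 1.035206 = 141.7591
Value (long) = (F − K)·e^(−rT) = (141.7591 − 159.09) × 0.965992 = -16.7415
Short position value = −(long value) = €16.74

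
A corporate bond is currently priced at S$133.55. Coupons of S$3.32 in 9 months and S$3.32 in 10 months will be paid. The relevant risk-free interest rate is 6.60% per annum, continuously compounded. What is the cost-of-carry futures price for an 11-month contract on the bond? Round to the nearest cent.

PV(coupons) I = 3.32·e^(−0.0660·9/12) + 3.32·e^(−0.0660·10/12)
I = 3.1597 + 3.1423 = 6.3020
F = (S − I)·e^(rT) = (133.55 − 6.3020) · e^(0.0660·11/12)
= 127.2480 · e^0.060500 = 127.2480 × 1.062368 = S$135.18

S$135.18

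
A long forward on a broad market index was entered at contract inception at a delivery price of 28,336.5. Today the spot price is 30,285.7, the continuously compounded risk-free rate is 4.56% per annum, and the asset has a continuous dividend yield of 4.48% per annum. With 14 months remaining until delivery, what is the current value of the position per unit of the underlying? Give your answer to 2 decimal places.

Current fair forward for the remaining 14 months: F = S·e^((r − q)·T), (r − q) = 0.0456 − 0.0448 = 0.0008
F = 30285.7 · e^(0.0008 × 14/12) = 30285.7 × 1.00093377 = 30313.9799
Value of long forward = (F − K)·e^(−rT) = (30313.9799 − 28336.5) · e^(−0.0456·14/12)
= 1977.4799 × 0.94819036 = 1875.03

1875.03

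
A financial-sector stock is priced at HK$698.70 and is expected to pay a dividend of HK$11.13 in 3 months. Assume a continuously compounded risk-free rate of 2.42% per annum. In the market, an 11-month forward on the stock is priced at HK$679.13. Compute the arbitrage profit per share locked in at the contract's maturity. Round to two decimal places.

PV(dividends) I = 11.13·e^(−0.0242·3/12) = 11.0629
Fair forward F* = (S − I)·e^(rT) = (698.70 − 11.0629)·e^0.022183 = 687.6371 × 1.022431 = 703.0615
Market HK$679.13 < fair 703.0615: forward underpriced → reverse cash-and-carry (short the stock, invest proceeds at r, pay the dividends, go long the forward).
Profit at T = |F_mkt − F*| = |679.13 − 703.0615| = HK$23.93 per share

HK$23.93 per share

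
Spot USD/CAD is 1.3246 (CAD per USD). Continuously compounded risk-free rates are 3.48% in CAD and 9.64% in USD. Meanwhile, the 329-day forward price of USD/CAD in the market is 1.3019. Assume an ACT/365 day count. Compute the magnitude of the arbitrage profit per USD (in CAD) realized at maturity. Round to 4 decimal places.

0.0488 per USD (in CAD)

Fair forward: F* = S·e^(carry·T), with carry = (r_CAD − r_USD) = 0.0348 − 0.0964 = -0.0616
F* = 1.3246 · e^(-0.0616 × 329/365) = 1.3246 · e^-0.055524 = 1.3246 × 0.945989 = 1.2531
Market 1.3019 > fair 1.2531: forward overpriced → cash-and-carry (buy spot, short the forward).
At maturity, profit = |F_mkt − F*| = |1.3019 − 1.2531| = 0.0488 per USD (in CAD)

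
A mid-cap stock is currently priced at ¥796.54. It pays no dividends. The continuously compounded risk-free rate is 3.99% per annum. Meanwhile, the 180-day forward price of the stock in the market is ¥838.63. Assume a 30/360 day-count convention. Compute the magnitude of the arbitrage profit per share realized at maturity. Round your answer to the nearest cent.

¥26.04 per share

Fair forward: F* = S·e^(carry·T), with carry = r = 0.0399
F* = 796.54 · e^(0.0399 × 180/360) = 796.54 · e^0.019950 = 796.54 × 1.020150 = ¥812.5903
Market ¥838.63 > fair ¥812.5903: forward overpriced → cash-and-carry (buy spot, short the forward).
At maturity, profit = |F_mkt − F*| = |838.63 − 812.5903| = ¥26.04 per share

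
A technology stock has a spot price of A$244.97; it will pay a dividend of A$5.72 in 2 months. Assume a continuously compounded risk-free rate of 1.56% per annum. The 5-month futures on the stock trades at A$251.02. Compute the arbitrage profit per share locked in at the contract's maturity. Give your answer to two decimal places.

PV(dividends) I = 5.72·e^(−0.0156·2/12) = 5.7051
Fair futures F* = (S − I)·e^(rT) = (244.97 − 5.7051)·e^0.006500 = 239.2649 × 1.006521 = 240.8251
Market A$251.02 > fair 240.8251: forward overpriced → cash-and-carry (borrow at r, buy the stock and collect the dividends, short the forward).
Profit at T = |F_mkt − F*| = |251.02 − 240.8251| = A$10.19 per share

A$10.19 per share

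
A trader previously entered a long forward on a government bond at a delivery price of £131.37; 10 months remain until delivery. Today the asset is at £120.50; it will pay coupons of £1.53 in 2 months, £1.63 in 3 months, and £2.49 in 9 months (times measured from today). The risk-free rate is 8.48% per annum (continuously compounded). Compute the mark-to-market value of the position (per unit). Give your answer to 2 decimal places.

PV(remaining coupons) I = 1.53·e^(−0.0848·2/12) + 1.63·e^(−0.0848·3/12) + 2.49·e^(−0.0848·9/12) = 5.4409
Current forward F = (S − I)·e^(rT) = (120.50 − 5.4409)·e^(0.0848·10/12) = 115.0591 × 1.073223 = 123.4841
Value (long) = (F − K)·e^(−rT) = (123.4841 − 131.37) × 0.931772 = -7.3479
Value = -£7.35

-£7.35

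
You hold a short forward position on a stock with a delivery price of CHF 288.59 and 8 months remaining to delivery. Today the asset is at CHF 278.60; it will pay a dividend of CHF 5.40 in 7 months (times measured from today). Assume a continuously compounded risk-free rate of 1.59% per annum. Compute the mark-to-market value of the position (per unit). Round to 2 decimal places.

CHF 12.30

PV(remaining dividends) I = 5.40·e^(−0.0159·7/12) = 5.3501
Current forward F = (S − I)·e^(rT) = (278.60 − 5.3501)·e^(0.0159·8/12) = 273.2499 × 1.010656 = 276.1617
Value (long) = (F − K)·e^(−rT) = (276.1617 − 288.59) × 0.989456 = -12.2973
Short position value = −(long value) = CHF 12.30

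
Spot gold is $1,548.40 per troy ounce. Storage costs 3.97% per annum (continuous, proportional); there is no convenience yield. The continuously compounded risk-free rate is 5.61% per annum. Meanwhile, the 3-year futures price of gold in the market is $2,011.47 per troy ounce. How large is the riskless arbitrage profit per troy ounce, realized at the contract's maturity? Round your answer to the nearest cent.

$52.48 per troy ounce

Fair futures: F* = S·e^(carry·T), with carry = (r + u) = 0.0561 + 0.0397 = 0.0958
F* = 1548.40 · e^(0.0958 × 3) = 1548.40 · e^0.28740000 = 1548.40 × 1.33295729 = $2063.9511
Market $2011.47 < fair $2063.9511: forward underpriced → reverse cash-and-carry (short spot, go long the forward).
At maturity, profit = |F_mkt − F*| = |2011.47 − 2063.9511| = $52.48 per troy ounce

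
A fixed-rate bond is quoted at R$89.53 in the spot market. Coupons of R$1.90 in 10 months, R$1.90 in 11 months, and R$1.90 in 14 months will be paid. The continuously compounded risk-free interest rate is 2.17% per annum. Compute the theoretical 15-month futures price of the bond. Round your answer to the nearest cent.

R$86.26

PV(coupons) I = 1.90·e^(−0.0217·10/12) + 1.90·e^(−0.0217·11/12) + 1.90·e^(−0.0217·14/12)
I = 1.8660 + 1.8626 + 1.8525 = 5.5811
F = (S − I)·e^(rT) = (89.53 − 5.5811) · e^(0.0217·15/12)
= 83.9489 · e^0.027125 = 83.9489 × 1.027496 = R$86.26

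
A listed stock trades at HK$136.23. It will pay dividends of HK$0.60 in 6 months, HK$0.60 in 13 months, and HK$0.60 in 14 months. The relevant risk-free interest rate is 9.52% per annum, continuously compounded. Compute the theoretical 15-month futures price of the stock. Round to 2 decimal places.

HK$151.59

PV(dividends) I = 0.60·e^(−0.0952·6/12) + 0.60·e^(−0.0952·13/12) + 0.60·e^(−0.0952·14/12)
I = 0.5721 + 0.5412 + 0.5369 = 1.6502
F = (S − I)·e^(rT) = (136.23 − 1.6502) · e^(0.0952·15/12)
= 134.5798 · e^0.119000 = 134.5798 × 1.126370 = HK$151.59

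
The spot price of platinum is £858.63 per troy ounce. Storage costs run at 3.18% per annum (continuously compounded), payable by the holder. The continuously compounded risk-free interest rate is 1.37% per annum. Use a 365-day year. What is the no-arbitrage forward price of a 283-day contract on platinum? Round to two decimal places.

£889.46 per troy ounce

Net carry = r + u − y = 0.0137 + 0.0318 − 0.0000 = 0.0455
F = S·e^((r+u−y)T) = 858.63 · e^(0.0455 × 283/365) = 858.63 · e^0.035278
= 858.63 × 1.035908 = £889.46 per troy ounce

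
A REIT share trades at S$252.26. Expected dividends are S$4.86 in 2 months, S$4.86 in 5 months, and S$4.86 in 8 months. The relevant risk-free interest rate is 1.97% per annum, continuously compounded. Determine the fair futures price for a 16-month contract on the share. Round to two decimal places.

PV(dividends) I = 4.86·e^(−0.0197·2/12) + 4.86·e^(−0.0197·5/12) + 4.86·e^(−0.0197·8/12)
I = 4.8441 + 4.8203 + 4.7966 = 14.4610
F = (S − I)·e^(rT) = (252.26 − 14.4610) · e^(0.0197·16/12)
= 237.7990 · e^0.026267 = 237.7990 × 1.026615 = S$244.13

S$244.13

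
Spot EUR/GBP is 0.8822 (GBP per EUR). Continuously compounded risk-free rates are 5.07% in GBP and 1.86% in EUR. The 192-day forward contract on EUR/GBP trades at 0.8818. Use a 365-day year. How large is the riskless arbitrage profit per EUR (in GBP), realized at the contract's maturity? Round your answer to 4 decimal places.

0.0154 per EUR (in GBP)

Fair forward: F* = S·e^(carry·T), with carry = (r_GBP − r_EUR) = 0.0507 − 0.0186 = 0.0321
F* = 0.8822 · e^(0.0321 × 192/365) = 0.8822 · e^0.016885 = 0.8822 × 1.017028 = 0.8972
Market 0.8818 < fair 0.8972: forward underpriced → reverse cash-and-carry (short spot, go long the forward).
At maturity, profit = |F_mkt − F*| = |0.8818 − 0.8972| = 0.0154 per EUR (in GBP)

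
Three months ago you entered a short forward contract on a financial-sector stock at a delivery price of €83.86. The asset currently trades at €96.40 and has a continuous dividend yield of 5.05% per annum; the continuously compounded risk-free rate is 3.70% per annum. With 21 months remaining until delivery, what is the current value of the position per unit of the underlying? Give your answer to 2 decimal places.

Current fair forward for the remaining 21 months: F = S·e^((r − q)·T), (r − q) = 0.0370 − 0.0505 = -0.0135
F = 96.40 · e^(-0.0135 × 21/12) = 96.40 × 0.976652 = 94.1493
Value of long forward = (F − K)·e^(−rT) = (94.1493 − 83.86) · e^(−0.0370·21/12)
= 10.2893 × 0.937302 = 9.64
Short position value = −(long value) = -€9.64

-€9.64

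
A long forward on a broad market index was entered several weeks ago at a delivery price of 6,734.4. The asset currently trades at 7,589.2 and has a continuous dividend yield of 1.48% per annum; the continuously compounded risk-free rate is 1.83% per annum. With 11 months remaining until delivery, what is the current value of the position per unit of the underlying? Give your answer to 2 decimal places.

864.56

Current fair forward for the remaining 11 months: F = S·e^((r − q)·T), (r − q) = 0.0183 − 0.0148 = 0.0035
F = 7589.2 · e^(0.0035 × 11/12) = 7589.2 × 1.00321349 = 7613.5878
Value of long forward = (F − K)·e^(−rT) = (7613.5878 − 6734.4) · e^(−0.0183·11/12)
= 879.1878 × 0.98336492 = 864.56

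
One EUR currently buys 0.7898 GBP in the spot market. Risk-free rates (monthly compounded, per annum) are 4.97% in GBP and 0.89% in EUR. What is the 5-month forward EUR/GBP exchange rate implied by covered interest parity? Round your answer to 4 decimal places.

0.8033

By covered interest parity, F = S · (1+r_GBP/12)^(12T) / (1+r_EUR/12)^(12T)
= 0.7898 × 1.020881 / 1.003714 = 0.7898 × 1.017103
F = 0.8033 GBP per EUR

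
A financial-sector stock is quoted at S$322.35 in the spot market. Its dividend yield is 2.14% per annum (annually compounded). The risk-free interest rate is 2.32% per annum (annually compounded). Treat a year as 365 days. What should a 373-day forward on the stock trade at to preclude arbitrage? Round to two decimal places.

F = S · (1+r)^T / (1+q)^T
= 322.35 × 1.023714 / 1.021874 = 322.35 × 1.001801
F = S$322.93

S$322.93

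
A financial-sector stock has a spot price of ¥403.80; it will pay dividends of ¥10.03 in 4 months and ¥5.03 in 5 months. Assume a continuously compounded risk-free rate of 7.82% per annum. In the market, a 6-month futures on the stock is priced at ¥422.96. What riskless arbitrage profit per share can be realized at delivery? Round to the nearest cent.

PV(dividends) I = 10.03·e^(−0.0782·4/12) + 5.03·e^(−0.0782·5/12) = 14.6407
Fair futures F* = (S − I)·e^(rT) = (403.80 − 14.6407)·e^0.039100 = 389.1593 × 1.039874 = 404.6766
Market ¥422.96 > fair 404.6766: forward overpriced → cash-and-carry (borrow at r, buy the stock and collect the dividends, short the forward).
Profit at T = |F_mkt − F*| = |422.96 − 404.6766| = ¥18.28 per share

¥18.28 per share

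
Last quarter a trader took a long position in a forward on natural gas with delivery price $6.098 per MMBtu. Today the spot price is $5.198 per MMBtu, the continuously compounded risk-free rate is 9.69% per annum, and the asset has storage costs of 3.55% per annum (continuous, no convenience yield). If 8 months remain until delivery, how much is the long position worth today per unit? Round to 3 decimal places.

Current fair forward for the remaining 8 months: F = S·e^((r + u)·T), (r + u) = 0.0969 + 0.0355 = 0.1324
F = 5.198 · e^(0.1324 × 8/12) = 5.198 × 1.092279 = 5.6777
Value of long forward = (F − K)·e^(−rT) = (5.6777 − 6.098) · e^(−0.0969·8/12)
= -0.4203 × 0.937442 = -0.394

-$0.394 per MMBtu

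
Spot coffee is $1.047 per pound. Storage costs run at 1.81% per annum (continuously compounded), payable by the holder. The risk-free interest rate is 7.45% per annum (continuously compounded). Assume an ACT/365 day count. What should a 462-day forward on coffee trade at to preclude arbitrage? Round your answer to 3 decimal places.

$1.177 per pound

Net carry = r + u − y = 0.0745 + 0.0181 − 0.0000 = 0.0926
F = S·e^((r+u−y)T) = 1.047 · e^(0.0926 × 462/365) = 1.047 · e^0.117209
= 1.047 × 1.124354 = $1.177 per pound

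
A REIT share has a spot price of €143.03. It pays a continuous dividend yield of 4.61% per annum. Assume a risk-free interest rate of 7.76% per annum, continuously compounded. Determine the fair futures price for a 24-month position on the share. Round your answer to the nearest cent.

€152.33

F = S·e^((r − q)T) = 143.03 · e^((0.0776 − 0.0461) × 24/12)
= 143.03 · e^0.063000 = 143.03 × 1.065027
F = €152.33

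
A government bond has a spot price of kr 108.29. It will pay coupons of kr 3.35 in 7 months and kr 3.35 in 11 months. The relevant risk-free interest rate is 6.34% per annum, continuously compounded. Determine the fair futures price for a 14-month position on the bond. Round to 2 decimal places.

PV(coupons) I = 3.35·e^(−0.0634·7/12) + 3.35·e^(−0.0634·11/12)
I = 3.2284 + 3.1609 = 6.3893
F = (S − I)·e^(rT) = (108.29 − 6.3893) · e^(0.0634·14/12)
= 101.9007 · e^0.073967 = 101.9007 × 1.076771 = kr 109.72

kr 109.72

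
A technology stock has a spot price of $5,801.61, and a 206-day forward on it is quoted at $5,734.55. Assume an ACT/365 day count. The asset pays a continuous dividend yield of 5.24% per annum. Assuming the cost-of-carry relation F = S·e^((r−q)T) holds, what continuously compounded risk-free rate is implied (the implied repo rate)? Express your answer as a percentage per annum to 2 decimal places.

3.18%

From F = S·e^((r−q)T): (r − q) = ln(F/S)/T
ln(5734.55/5801.61) = ln(0.988441) = -0.011626
(r − q) = -0.011626 / (206/365) = -0.020599
r = ln(F/S)/T + q = -0.020599 + 0.0524 = 0.031801
r = 3.18%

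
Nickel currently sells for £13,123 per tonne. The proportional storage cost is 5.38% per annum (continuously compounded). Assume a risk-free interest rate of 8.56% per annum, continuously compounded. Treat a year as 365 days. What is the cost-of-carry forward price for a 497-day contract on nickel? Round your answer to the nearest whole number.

Net carry = r + u − y = 0.0856 + 0.0538 − 0.0000 = 0.1394
F = S·e^((r+u−y)T) = 13123 · e^(0.1394 × 497/365) = 13123 · e^0.189813
= 13123 × 1.209023 = £15,866 per tonne

£15,866 per tonne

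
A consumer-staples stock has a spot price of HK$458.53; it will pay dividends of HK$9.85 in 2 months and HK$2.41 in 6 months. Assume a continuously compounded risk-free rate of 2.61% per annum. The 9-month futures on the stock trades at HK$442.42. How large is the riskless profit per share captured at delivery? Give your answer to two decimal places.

HK$12.75 per share

PV(dividends) I = 9.85·e^(−0.0261·2/12) + 2.41·e^(−0.0261·6/12) = 12.1860
Fair futures F* = (S − I)·e^(rT) = (458.53 − 12.1860)·e^0.019575 = 446.3440 × 1.019768 = 455.1673
Market HK$442.42 < fair 455.1673: forward underpriced → reverse cash-and-carry (short the stock, invest proceeds at r, pay the dividends, go long the forward).
Profit at T = |F_mkt − F*| = |442.42 − 455.1673| = HK$12.75 per share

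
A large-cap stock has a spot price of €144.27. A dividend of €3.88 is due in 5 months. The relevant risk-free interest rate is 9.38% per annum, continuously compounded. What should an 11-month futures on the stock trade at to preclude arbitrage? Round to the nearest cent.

€153.16

PV(dividends) I = 3.88·e^(−0.0938·5/12)
I = 3.7313
F = (S − I)·e^(rT) = (144.27 − 3.7313) · e^(0.0938·11/12)
= 140.5387 · e^0.085983 = 140.5387 × 1.089788 = €153.16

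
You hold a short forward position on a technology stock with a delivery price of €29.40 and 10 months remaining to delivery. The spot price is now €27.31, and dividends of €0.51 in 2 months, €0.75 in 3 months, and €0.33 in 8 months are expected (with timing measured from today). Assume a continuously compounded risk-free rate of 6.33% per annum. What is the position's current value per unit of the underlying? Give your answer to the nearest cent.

PV(remaining dividends) I = 0.51·e^(−0.0633·2/12) + 0.75·e^(−0.0633·3/12) + 0.33·e^(−0.0633·8/12) = 1.5592
Current forward F = (S − I)·e^(rT) = (27.31 − 1.5592)·e^(0.0633·10/12) = 25.7508 × 1.054166 = 27.1456
Value (long) = (F − K)·e^(−rT) = (27.1456 − 29.40) × 0.948617 = -2.1386
Short position value = −(long value) = €2.14

€2.14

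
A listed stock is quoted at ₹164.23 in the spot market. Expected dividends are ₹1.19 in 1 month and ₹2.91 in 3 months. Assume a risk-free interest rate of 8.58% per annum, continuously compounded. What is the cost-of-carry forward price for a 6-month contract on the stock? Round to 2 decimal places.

PV(dividends) I = 1.19·e^(−0.0858·1/12) + 2.91·e^(−0.0858·3/12)
I = 1.1815 + 2.8482 = 4.0297
F = (S − I)·e^(rT) = (164.23 − 4.0297) · e^(0.0858·6/12)
= 160.2003 · e^0.042900 = 160.2003 × 1.043834 = ₹167.22

₹167.22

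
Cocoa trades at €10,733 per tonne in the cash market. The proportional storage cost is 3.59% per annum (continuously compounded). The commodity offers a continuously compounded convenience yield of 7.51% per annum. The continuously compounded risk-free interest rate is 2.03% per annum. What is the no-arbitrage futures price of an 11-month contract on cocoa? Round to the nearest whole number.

Net carry = r + u − y = 0.0203 + 0.0359 − 0.0751 = -0.0189
F = S·e^((r+u−y)T) = 10733 · e^(-0.0189 × 11/12) = 10733 · e^-0.017325
= 10733 × 0.982824 = €10,549 per tonne

€10,549 per tonne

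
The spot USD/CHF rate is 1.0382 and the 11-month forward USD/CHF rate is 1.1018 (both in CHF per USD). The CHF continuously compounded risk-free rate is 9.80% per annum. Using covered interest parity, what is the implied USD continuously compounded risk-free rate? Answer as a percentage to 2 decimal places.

F = S·e^((r_CHF − r_USD)T) ⇒ r_USD = r_CHF − ln(F/S)/T
ln(1.1018/1.0382) = 0.059457; /(11/12) = 0.064862
r_USD = 0.0980 − 0.064862 = 0.033138
r_USD = 3.31%

3.31%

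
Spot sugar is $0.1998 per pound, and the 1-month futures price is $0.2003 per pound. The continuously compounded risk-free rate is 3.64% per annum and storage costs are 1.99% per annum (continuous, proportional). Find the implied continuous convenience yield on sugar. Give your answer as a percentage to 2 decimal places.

2.63%

F = S·e^((r+u−y)T) ⇒ (r+u−y) = ln(F/S)/T
ln(0.2003/0.1998) = 0.002499; /T ⇒ 0.029988
y = r + u − ln(F/S)/T = 0.0364 + 0.0199 − 0.029988 = 0.026312
y = 2.63%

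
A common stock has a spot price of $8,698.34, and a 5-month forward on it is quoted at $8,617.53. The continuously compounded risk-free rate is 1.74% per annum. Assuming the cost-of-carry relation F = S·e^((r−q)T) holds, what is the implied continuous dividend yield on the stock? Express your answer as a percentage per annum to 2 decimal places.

3.98%

From F = S·e^((r−q)T): (r − q) = ln(F/S)/T
ln(8617.53/8698.34) = ln(0.990710) = -0.009333
(r − q) = -0.009333 / (5/12) = -0.022399
q = r − ln(F/S)/T = 0.0174 + 0.022399 = 0.039799
q = 3.98%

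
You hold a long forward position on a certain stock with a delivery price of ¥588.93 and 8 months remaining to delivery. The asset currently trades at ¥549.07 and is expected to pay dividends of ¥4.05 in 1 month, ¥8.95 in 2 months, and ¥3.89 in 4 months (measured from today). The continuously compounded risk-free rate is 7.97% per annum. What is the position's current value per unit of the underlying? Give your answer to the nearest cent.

-¥26.03

PV(remaining dividends) I = 4.05·e^(−0.0797·1/12) + 8.95·e^(−0.0797·2/12) + 3.89·e^(−0.0797·4/12) = 16.6431
Current forward F = (S − I)·e^(rT) = (549.07 − 16.6431)·e^(0.0797·8/12) = 532.4269 × 1.054570 = 561.4814
Value (long) = (F − K)·e^(−rT) = (561.4814 − 588.93) × 0.948254 = -26.0282
Value = -¥26.03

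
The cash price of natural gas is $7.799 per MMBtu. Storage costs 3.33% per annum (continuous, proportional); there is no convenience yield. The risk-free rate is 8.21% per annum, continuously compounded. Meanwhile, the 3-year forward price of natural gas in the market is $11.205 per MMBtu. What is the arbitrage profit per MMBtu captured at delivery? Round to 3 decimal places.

Fair forward: F* = S·e^(carry·T), with carry = (r + u) = 0.0821 + 0.0333 = 0.1154
F* = 7.799 · e^(0.1154 × 3) = 7.799 · e^0.346200 = 7.799 × 1.413685 = $11.0253
Market $11.205 > fair $11.0253: forward overpriced → cash-and-carry (buy spot, short the forward).
At maturity, profit = |F_mkt − F*| = |11.205 − 11.0253| = $0.180 per MMBtu

$0.180 per MMBtu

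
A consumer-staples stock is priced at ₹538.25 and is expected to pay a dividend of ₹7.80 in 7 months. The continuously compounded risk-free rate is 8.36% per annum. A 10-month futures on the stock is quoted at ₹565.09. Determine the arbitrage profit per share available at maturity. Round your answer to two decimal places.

₹4.03 per share

PV(dividends) I = 7.80·e^(−0.0836·7/12) = 7.4287
Fair futures F* = (S − I)·e^(rT) = (538.25 − 7.4287)·e^0.069667 = 530.8213 × 1.072151 = 569.1206
Market ₹565.09 < fair 569.1206: forward underpriced → reverse cash-and-carry (short the stock, invest proceeds at r, pay the dividends, go long the forward).
Profit at T = |F_mkt − F*| = |565.09 − 569.1206| = ₹4.03 per share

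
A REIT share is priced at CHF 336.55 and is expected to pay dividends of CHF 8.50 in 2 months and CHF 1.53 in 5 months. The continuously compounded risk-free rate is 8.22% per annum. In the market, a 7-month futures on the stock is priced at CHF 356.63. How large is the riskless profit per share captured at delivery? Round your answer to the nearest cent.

CHF 13.90 per share

PV(dividends) I = 8.50·e^(−0.0822·2/12) + 1.53·e^(−0.0822·5/12) = 9.8628
Fair futures F* = (S − I)·e^(rT) = (336.55 − 9.8628)·e^0.047950 = 326.6872 × 1.049118 = 342.7334
Market CHF 356.63 > fair 342.7334: forward overpriced → cash-and-carry (borrow at r, buy the stock and collect the dividends, short the forward).
Profit at T = |F_mkt − F*| = |356.63 − 342.7334| = CHF 13.90 per share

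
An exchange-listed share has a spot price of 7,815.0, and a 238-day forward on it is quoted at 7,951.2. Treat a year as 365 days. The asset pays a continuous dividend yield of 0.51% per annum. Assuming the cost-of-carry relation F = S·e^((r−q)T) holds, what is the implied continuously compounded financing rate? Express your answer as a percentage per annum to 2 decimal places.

From F = S·e^((r−q)T): (r − q) = ln(F/S)/T
ln(7951.2/7815.0) = ln(1.017428) = 0.017278
(r − q) = 0.017278 / (238/365) = 0.026498
r = ln(F/S)/T + q = 0.026498 + 0.0051 = 0.031598
r = 3.16%

3.16%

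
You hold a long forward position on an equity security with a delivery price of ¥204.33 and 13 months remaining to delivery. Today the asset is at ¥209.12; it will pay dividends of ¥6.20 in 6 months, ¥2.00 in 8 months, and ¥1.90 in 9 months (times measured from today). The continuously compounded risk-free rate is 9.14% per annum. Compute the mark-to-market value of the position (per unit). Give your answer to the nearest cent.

¥14.47

PV(remaining dividends) I = 6.20·e^(−0.0914·6/12) + 2.00·e^(−0.0914·8/12) + 1.90·e^(−0.0914·9/12) = 9.5789
Current forward F = (S − I)·e^(rT) = (209.12 − 9.5789)·e^(0.0914·13/12) = 199.5411 × 1.104085 = 220.3103
Value (long) = (F − K)·e^(−rT) = (220.3103 − 204.33) × 0.905728 = 14.4738
Value = ¥14.47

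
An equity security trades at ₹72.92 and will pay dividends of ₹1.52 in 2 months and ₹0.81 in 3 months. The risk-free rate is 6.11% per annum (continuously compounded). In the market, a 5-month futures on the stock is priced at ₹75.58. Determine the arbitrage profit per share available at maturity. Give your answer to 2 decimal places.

₹3.14 per share

PV(dividends) I = 1.52·e^(−0.0611·2/12) + 0.81·e^(−0.0611·3/12) = 2.3023
Fair futures F* = (S − I)·e^(rT) = (72.92 − 2.3023)·e^0.025458 = 70.6177 × 1.025785 = 72.4386
Market ₹75.58 > fair 72.4386: forward overpriced → cash-and-carry (borrow at r, buy the stock and collect the dividends, short the forward).
Profit at T = |F_mkt − F*| = |75.58 − 72.4386| = ₹3.14 per share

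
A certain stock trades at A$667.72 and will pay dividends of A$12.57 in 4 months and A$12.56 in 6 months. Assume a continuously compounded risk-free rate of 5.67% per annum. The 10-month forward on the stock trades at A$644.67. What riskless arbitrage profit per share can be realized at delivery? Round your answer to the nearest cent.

PV(dividends) I = 12.57·e^(−0.0567·4/12) + 12.56·e^(−0.0567·6/12) = 24.5436
Fair forward F* = (S − I)·e^(rT) = (667.72 − 24.5436)·e^0.047250 = 643.1764 × 1.048384 = 674.2958
Market A$644.67 < fair 674.2958: forward underpriced → reverse cash-and-carry (short the stock, invest proceeds at r, pay the dividends, go long the forward).
Profit at T = |F_mkt − F*| = |644.67 − 674.2958| = A$29.63 per share

A$29.63 per share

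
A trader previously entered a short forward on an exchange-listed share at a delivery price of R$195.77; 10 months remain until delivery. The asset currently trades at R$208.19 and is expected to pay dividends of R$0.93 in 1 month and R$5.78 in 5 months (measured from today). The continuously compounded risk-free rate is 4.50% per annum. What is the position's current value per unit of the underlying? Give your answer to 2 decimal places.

-R$13.03

PV(remaining dividends) I = 0.93·e^(−0.0450·1/12) + 5.78·e^(−0.0450·5/12) = 6.5992
Current forward F = (S − I)·e^(rT) = (208.19 − 6.5992)·e^(0.0450·10/12) = 201.5908 × 1.038212 = 209.2940
Value (long) = (F − K)·e^(−rT) = (209.2940 − 195.77) × 0.963194 = 13.0262
Short position value = −(long value) = -R$13.03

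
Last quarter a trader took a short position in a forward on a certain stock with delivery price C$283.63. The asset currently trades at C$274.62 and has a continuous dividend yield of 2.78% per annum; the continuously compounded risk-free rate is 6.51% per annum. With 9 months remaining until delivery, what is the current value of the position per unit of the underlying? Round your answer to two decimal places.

Current fair forward for the remaining 9 months: F = S·e^((r − q)·T), (r − q) = 0.0651 − 0.0278 = 0.0373
F = 274.62 · e^(0.0373 × 9/12) = 274.62 × 1.028370 = 282.4110
Value of long forward = (F − K)·e^(−rT) = (282.4110 − 283.63) · e^(−0.0651·9/12)
= -1.2190 × 0.952348 = -1.16
Short position value = −(long value) = C$1.16

C$1.16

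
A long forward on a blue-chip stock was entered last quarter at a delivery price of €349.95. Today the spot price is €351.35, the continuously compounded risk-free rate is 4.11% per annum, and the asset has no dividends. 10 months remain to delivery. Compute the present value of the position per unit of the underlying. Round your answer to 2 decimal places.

€13.18

Current fair forward for the remaining 10 months: F = S·e^(r·T), r = 0.0411
F = 351.35 · e^(0.0411 × 10/12) = 351.35 × 1.034843 = 363.5921
Value of long forward = (F − K)·e^(−rT) = (363.5921 − 349.95) · e^(−0.0411·10/12)
= 13.6421 × 0.966330 = 13.18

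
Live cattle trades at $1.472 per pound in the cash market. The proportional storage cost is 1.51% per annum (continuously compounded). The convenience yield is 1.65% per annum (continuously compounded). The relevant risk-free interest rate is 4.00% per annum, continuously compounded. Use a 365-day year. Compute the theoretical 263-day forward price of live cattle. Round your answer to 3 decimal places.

$1.514 per pound

Net carry = r + u − y = 0.0400 + 0.0151 − 0.0165 = 0.0386
F = S·e^((r+u−y)T) = 1.472 · e^(0.0386 × 263/365) = 1.472 · e^0.027813
= 1.472 × 1.028203 = $1.514 per pound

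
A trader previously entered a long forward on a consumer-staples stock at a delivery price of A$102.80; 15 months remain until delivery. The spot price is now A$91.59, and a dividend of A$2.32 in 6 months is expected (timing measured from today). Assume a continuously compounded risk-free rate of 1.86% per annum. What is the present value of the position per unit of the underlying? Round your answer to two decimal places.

PV(remaining dividends) I = 2.32·e^(−0.0186·6/12) = 2.2985
Current forward F = (S − I)·e^(rT) = (91.59 − 2.2985)·e^(0.0186·15/12) = 89.2915 × 1.023522 = 91.3918
Value (long) = (F − K)·e^(−rT) = (91.3918 − 102.80) × 0.977018 = -11.1460
Value = -A$11.15

-A$11.15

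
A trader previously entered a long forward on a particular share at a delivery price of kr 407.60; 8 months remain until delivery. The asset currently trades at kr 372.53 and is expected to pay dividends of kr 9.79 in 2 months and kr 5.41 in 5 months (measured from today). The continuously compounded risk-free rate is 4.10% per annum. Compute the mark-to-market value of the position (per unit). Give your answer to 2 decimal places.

PV(remaining dividends) I = 9.79·e^(−0.0410·2/12) + 5.41·e^(−0.0410·5/12) = 15.0417
Current forward F = (S − I)·e^(rT) = (372.53 − 15.0417)·e^(0.0410·8/12) = 357.4883 × 1.027710 = 367.3943
Value (long) = (F − K)·e^(−rT) = (367.3943 − 407.60) × 0.973037 = -39.1216
Value = -kr 39.12

-kr 39.12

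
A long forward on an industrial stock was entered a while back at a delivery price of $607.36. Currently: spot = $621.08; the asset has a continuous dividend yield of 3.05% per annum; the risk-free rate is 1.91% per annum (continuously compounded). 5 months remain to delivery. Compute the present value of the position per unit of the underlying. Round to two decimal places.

Current fair forward for the remaining 5 months: F = S·e^((r − q)·T), (r − q) = 0.0191 − 0.0305 = -0.0114
F = 621.08 · e^(-0.0114 × 5/12) = 621.08 × 0.995261 = 618.1367
Value of long forward = (F − K)·e^(−rT) = (618.1367 − 607.36) · e^(−0.0191·5/12)
= 10.7767 × 0.992073 = 10.69

$10.69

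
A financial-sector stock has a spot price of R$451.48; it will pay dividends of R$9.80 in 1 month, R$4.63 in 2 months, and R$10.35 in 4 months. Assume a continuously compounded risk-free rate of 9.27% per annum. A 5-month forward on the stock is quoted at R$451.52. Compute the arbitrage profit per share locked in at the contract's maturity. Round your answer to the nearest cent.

R$7.54 per share

PV(dividends) I = 9.80·e^(−0.0927·1/12) + 4.63·e^(−0.0927·2/12) + 10.35·e^(−0.0927·4/12) = 24.3187
Fair forward F* = (S − I)·e^(rT) = (451.48 − 24.3187)·e^0.038625 = 427.1613 × 1.039381 = 443.9833
Market R$451.52 > fair 443.9833: forward overpriced → cash-and-carry (borrow at r, buy the stock and collect the dividends, short the forward).
Profit at T = |F_mkt − F*| = |451.52 − 443.9833| = R$7.54 per share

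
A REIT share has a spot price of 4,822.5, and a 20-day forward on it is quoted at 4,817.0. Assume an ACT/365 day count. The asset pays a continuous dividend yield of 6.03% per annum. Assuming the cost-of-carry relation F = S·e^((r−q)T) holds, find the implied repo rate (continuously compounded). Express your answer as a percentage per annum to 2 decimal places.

3.95%

From F = S·e^((r−q)T): (r − q) = ln(F/S)/T
ln(4817.0/4822.5) = ln(0.998860) = -0.001141
(r − q) = -0.001141 / (20/365) = -0.020823
r = ln(F/S)/T + q = -0.020823 + 0.0603 = 0.039477
r = 3.95%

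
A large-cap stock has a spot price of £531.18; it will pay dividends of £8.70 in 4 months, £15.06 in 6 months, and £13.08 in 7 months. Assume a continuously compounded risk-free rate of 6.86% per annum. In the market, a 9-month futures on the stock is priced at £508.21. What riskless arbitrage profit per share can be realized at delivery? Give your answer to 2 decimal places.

PV(dividends) I = 8.70·e^(−0.0686·4/12) + 15.06·e^(−0.0686·6/12) + 13.08·e^(−0.0686·7/12) = 35.6224
Fair futures F* = (S − I)·e^(rT) = (531.18 − 35.6224)·e^0.051450 = 495.5576 × 1.052797 = 521.7216
Market £508.21 < fair 521.7216: forward underpriced → reverse cash-and-carry (short the stock, invest proceeds at r, pay the dividends, go long the forward).
Profit at T = |F_mkt − F*| = |508.21 − 521.7216| = £13.51 per share

£13.51 per share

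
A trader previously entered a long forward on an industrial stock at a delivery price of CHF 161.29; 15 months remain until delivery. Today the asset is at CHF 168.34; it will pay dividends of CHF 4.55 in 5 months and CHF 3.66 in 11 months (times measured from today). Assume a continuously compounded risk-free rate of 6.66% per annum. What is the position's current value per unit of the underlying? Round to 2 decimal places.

PV(remaining dividends) I = 4.55·e^(−0.0666·5/12) + 3.66·e^(−0.0666·11/12) = 7.8687
Current forward F = (S − I)·e^(rT) = (168.34 − 7.8687)·e^(0.0666·15/12) = 160.4713 × 1.086813 = 174.4023
Value (long) = (F − K)·e^(−rT) = (174.4023 − 161.29) × 0.920121 = 12.0649
Value = CHF 12.06

CHF 12.06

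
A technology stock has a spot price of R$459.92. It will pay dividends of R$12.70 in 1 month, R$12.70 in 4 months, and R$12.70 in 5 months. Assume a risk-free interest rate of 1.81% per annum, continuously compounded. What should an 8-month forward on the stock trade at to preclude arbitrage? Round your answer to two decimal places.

R$427.13

PV(dividends) I = 12.70·e^(−0.0181·1/12) + 12.70·e^(−0.0181·4/12) + 12.70·e^(−0.0181·5/12)
I = 12.6809 + 12.6236 + 12.6046 = 37.9091
F = (S − I)·e^(rT) = (459.92 − 37.9091) · e^(0.0181·8/12)
= 422.0109 · e^0.012067 = 422.0109 × 1.012140 = R$427.13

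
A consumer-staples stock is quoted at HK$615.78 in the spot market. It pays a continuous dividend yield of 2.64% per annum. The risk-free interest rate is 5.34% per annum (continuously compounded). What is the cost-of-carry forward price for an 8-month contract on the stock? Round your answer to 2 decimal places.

F = S·e^((r − q)T) = 615.78 · e^((0.0534 − 0.0264) × 8/12)
= 615.78 · e^0.018000 = 615.78 × 1.018163
F = HK$626.96

HK$626.96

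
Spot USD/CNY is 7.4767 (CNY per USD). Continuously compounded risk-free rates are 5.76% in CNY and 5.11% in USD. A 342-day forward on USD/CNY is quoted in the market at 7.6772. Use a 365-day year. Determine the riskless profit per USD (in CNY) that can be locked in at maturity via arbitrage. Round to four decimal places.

0.1548 per USD (in CNY)

Fair forward: F* = S·e^(carry·T), with carry = (r_CNY − r_USD) = 0.0576 − 0.0511 = 0.0065
F* = 7.4767 · e^(0.0065 × 342/365) = 7.4767 · e^0.006090 = 7.4767 × 1.006109 = 7.5224
Market 7.6772 > fair 7.5224: forward overpriced → cash-and-carry (buy spot, short the forward).
At maturity, profit = |F_mkt − F*| = |7.6772 − 7.5224| = 0.1548 per USD (in CNY)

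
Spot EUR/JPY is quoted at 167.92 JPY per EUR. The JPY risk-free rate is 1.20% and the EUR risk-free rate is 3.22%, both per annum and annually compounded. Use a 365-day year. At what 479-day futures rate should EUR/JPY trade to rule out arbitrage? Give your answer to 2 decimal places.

By covered interest parity, F = S · (1+r_JPY)^T / (1+r_EUR)^T
= 167.92 × 1.015777 / 1.042468 = 167.92 × 0.974396
F = 163.62 JPY per EUR

163.62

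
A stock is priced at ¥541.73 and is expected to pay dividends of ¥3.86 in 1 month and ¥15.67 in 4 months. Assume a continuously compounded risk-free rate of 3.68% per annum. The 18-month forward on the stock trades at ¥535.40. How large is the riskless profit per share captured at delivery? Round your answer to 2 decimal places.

PV(dividends) I = 3.86·e^(−0.0368·1/12) + 15.67·e^(−0.0368·4/12) = 19.3271
Fair forward F* = (S − I)·e^(rT) = (541.73 − 19.3271)·e^0.055200 = 522.4029 × 1.056752 = 552.0503
Market ¥535.40 < fair 552.0503: forward underpriced → reverse cash-and-carry (short the stock, invest proceeds at r, pay the dividends, go long the forward).
Profit at T = |F_mkt − F*| = |535.40 − 552.0503| = ¥16.65 per share

¥16.65 per share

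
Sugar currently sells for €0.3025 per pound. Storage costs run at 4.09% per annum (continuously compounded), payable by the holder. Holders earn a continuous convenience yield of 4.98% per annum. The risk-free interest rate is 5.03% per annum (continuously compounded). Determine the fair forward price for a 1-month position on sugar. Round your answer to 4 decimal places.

€0.3035 per pound

Net carry = r + u − y = 0.0503 + 0.0409 − 0.0498 = 0.0414
F = S·e^((r+u−y)T) = 0.3025 · e^(0.0414 × 1/12) = 0.3025 · e^0.003450
= 0.3025 × 1.003456 = €0.3035 per pound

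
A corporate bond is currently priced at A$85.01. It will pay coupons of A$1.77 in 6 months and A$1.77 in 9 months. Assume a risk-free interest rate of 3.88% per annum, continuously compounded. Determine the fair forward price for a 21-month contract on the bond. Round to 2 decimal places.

PV(coupons) I = 1.77·e^(−0.0388·6/12) + 1.77·e^(−0.0388·9/12)
I = 1.7360 + 1.7192 = 3.4552
F = (S − I)·e^(rT) = (85.01 − 3.4552) · e^(0.0388·21/12)
= 81.5548 · e^0.067900 = 81.5548 × 1.070258 = A$87.28

A$87.28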